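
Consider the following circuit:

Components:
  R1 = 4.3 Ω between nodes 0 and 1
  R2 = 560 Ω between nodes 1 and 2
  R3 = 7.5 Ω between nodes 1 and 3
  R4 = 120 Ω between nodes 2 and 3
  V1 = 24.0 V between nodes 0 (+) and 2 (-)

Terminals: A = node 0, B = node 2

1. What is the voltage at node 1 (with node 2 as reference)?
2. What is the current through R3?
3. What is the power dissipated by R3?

Nodal analysis, taking node 2 as the 0 V reference.
Source V1 fixes V_0 = 24 V.
KCL at each unknown node (sum of currents leaving = 0; resistances in Ω):
  Node 1: (V_1 - 24)/4.3 + (V_1 - 0)/560 + (V_1 - V_3)/7.5 = 0
  Node 3: (V_3 - V_1)/7.5 + (V_3 - 0)/120 = 0
Collecting terms (coefficients in siemens):
  0.3677·V_1 - 0.1333·V_3 = 5.581
  0.1417·V_3 - 0.1333·V_1 = 0
Determinant D = (0.3677)(0.1417) - (-0.1333)(-0.1333) = 0.03431
V_1 = [(5.581)(0.1417) - (-0.1333)(0)]/D = 23.05 V
V_3 = [(0.3677)(0) - (5.581)(-0.1333)]/D = 21.69 V
Part 1:
  Read off the nodal solution: V_1 = 23.05 V
Part 2:
  I_R3 = (V_1 - V_3)/R3 = (23.05 - 21.69)/7.5 = 0.1808 A
  Magnitude: I_R3 = 0.1808 A
Part 3:
  I_R3 = (V_1 - V_3)/R3 = (23.05 - 21.69)/7.5 = 0.1808 A
  P_R3 = I_R3² × R3 = (0.1808)² × 7.5 = 0.245 W

Final answers:
1. V_1 = 23.05 V
2. I_R3 = 0.1808 A
3. P_R3 = 0.245 W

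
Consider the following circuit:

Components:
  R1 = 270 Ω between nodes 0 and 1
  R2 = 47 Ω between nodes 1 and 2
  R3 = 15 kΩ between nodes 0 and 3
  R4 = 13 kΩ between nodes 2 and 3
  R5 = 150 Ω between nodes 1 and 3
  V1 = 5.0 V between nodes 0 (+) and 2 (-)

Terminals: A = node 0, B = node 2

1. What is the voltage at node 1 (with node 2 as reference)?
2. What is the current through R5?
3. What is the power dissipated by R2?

Nodal analysis, taking node 2 as the 0 V reference.
Source V1 fixes V_0 = 5 V.
KCL at each unknown node (sum of currents leaving = 0; resistances in Ω):
  Node 1: (V_1 - 5)/270 + (V_1 - 0)/47 + (V_1 - V_3)/150 = 0
  Node 3: (V_3 - 5)/15000 + (V_3 - 0)/13000 + (V_3 - V_1)/150 = 0
Collecting terms (coefficients in siemens):
  0.03165·V_1 - 0.006667·V_3 = 0.01852
  0.00681·V_3 - 0.006667·V_1 = 0.0003333
Determinant D = (0.03165)(0.00681) - (-0.006667)(-0.006667) = 0.0001711
V_1 = [(0.01852)(0.00681) - (-0.006667)(0.0003333)]/D = 0.7502 V
V_3 = [(0.03165)(0.0003333) - (0.01852)(-0.006667)]/D = 0.7833 V
Part 1:
  Read off the nodal solution: V_1 = 0.7502 V
Part 2:
  I_R5 = (V_1 - V_3)/R5 = (0.7502 - 0.7833)/150 = -0.0002209 A
  Magnitude: I_R5 = 0.0002209 A
Part 3:
  I_R2 = (V_1 - V_2)/R2 = (0.7502 - 0)/47 = 0.01596 A
  P_R2 = I_R2² × R2 = (0.01596)² × 47 = 0.01197 W

Final answers:
1. V_1 = 0.7502 V
2. I_R5 = 0.0002209 A
3. P_R2 = 0.01197 W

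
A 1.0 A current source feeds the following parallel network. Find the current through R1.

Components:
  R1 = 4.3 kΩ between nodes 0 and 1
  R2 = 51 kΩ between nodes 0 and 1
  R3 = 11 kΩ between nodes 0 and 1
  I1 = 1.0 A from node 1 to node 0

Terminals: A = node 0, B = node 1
All resistors sit directly between nodes 0 and 1, so they are in parallel and share one voltage V; the full source current 1 A splits among them.
1/R_par = 1/4300 + 1/51000 + 1/11000 = 0.0003431 S  =>  R_par = 2915 Ω
V = I × R_par = 1 × 2915 = 2915 V
I_R1 = V/R1 = 2915/4300 = 0.6779 A

Final answer: 0.6779 A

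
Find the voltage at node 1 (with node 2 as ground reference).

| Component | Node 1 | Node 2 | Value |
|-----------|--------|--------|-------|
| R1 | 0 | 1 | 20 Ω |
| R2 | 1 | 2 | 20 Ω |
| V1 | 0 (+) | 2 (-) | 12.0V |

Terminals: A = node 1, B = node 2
Nodal analysis, taking node 2 as the 0 V reference.
Source V1 fixes V_0 = 12 V.
KCL at each unknown node (sum of currents leaving = 0; resistances in Ω):
  Node 1: (V_1 - 12)/20 + (V_1 - 0)/20 = 0
Collecting terms: 0.1 × V_1 = 0.6  =>  V_1 = 6 V
The requested potential is V_1 = 6 V.

Final answer: V_1 = 6 V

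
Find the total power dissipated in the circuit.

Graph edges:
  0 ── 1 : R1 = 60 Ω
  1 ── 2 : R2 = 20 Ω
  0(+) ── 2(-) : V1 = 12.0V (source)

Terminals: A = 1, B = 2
Nodal analysis, taking node 2 as the 0 V reference.
Source V1 fixes V_0 = 12 V.
KCL at each unknown node (sum of currents leaving = 0; resistances in Ω):
  Node 1: (V_1 - 12)/60 + (V_1 - 0)/20 = 0
Collecting terms: 0.06667 × V_1 = 0.2  =>  V_1 = 3 V
Power in each resistor, P = (ΔV)²/R:
  P_R1 = (12 - 3)²/60 = 1.35 W
  P_R2 = (3 - 0)²/20 = 0.45 W
P_total = P_R1 + P_R2 = 1.8 W

Final answer: 1.8 W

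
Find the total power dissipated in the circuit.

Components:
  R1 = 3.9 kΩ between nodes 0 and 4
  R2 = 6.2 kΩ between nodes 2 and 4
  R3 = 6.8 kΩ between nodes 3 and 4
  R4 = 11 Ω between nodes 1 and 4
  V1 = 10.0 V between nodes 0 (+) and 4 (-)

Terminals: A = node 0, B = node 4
Nodal analysis, taking node 4 as the 0 V reference.
Source V1 fixes V_0 = 10 V.
KCL at each unknown node (sum of currents leaving = 0; resistances in Ω):
  Node 1: (V_1 - 0)/11 = 0
  Node 2: (V_2 - 0)/6200 = 0
  Node 3: (V_3 - 0)/6800 = 0
Collecting terms (coefficients in siemens):
  0.09091·V_1 = 0
  0.0001613·V_2 = 0
  0.0001471·V_3 = 0
Solving these 3 simultaneous equations (Gaussian elimination) gives:
  V_1 = 0 V, V_2 = 0 V, V_3 = 0 V
Power in each resistor, P = (ΔV)²/R:
  P_R1 = (10 - 0)²/3900 = 0.02564 W
  P_R2 = (0 - 0)²/6200 = 0 W
  P_R3 = (0 - 0)²/6800 = 0 W
  P_R4 = (0 - 0)²/11 = 0 W
P_total = P_R1 + P_R2 + P_R3 + P_R4 = 0.02564 W

Final answer: 0.02564 W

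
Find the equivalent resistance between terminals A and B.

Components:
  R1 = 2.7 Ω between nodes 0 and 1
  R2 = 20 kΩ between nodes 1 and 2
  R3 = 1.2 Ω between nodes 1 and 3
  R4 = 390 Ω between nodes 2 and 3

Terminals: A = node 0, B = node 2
Reduce the network between node 0 (A) and node 2 (B) by series/parallel combination:
  Rs1 = R3 + R4 (series, joined only at node 3) = 1.2 + 390 = 391.2 Ω
  Rp1 = R2 ‖ Rs1 (parallel, both between nodes 1 and 2) = 1/(1/20000 + 1/391.2) = 383.7 Ω
  Rs2 = R1 + Rp1 (series, joined only at node 1) = 2.7 + 383.7 = 386.4 Ω
R_eq = 386.4 Ω

Final answer: 386.4 Ω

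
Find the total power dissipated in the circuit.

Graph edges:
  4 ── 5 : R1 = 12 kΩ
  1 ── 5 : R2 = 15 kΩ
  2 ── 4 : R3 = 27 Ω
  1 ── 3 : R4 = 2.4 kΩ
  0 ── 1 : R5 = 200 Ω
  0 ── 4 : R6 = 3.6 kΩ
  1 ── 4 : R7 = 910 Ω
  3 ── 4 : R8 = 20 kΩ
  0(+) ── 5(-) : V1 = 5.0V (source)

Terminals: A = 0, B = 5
Nodal analysis, taking node 5 as the 0 V reference.
Source V1 fixes V_0 = 5 V.
KCL at each unknown node (sum of currents leaving = 0; resistances in Ω):
  Node 1: (V_1 - 0)/15000 + (V_1 - V_3)/2400 + (V_1 - 5)/200 + (V_1 - V_4)/910 = 0
  Node 2: (V_2 - V_4)/27 = 0
  Node 3: (V_3 - V_1)/2400 + (V_3 - V_4)/20000 = 0
  Node 4: (V_4 - 0)/12000 + (V_4 - V_2)/27 + (V_4 - 5)/3600 + (V_4 - V_1)/910 + (V_4 - V_3)/20000 = 0
Collecting terms (coefficients in siemens):
  0.006582·V_1 - 0.0004167·V_3 - 0.001099·V_4 = 0.025
  0.03704·V_2 - 0.03704·V_4 = 0
  0.0004667·V_3 - 0.0004167·V_1 - 0.00005·V_4 = 0
  0.03855·V_4 - 0.001099·V_1 - 0.03704·V_2 - 0.00005·V_3 = 0.001389
Solving these 4 simultaneous equations (Gaussian elimination) gives:
  V_1 = 4.878 V, V_2 = 4.631 V, V_3 = 4.852 V, V_4 = 4.631 V
Power in each resistor, P = (ΔV)²/R:
  P_R1 = (4.631 - 0)²/12000 = 0.001787 W
  P_R2 = (4.878 - 0)²/15000 = 0.001587 W
  P_R3 = (4.631 - 4.631)²/27 = 0 W
  P_R4 = (4.878 - 4.852)²/2400 = 0.0000002935 W
  P_R5 = (5 - 4.878)²/200 = 0.00007405 W
  P_R6 = (5 - 4.631)²/3600 = 0.00003791 W
  P_R7 = (4.878 - 4.631)²/910 = 0.00006743 W
  P_R8 = (4.852 - 4.631)²/20000 = 0.000002446 W
P_total = P_R1 + P_R2 + P_R3 + P_R4 + P_R5 + P_R6 + P_R7 + P_R8 = 0.003556 W

Final answer: 0.003556 W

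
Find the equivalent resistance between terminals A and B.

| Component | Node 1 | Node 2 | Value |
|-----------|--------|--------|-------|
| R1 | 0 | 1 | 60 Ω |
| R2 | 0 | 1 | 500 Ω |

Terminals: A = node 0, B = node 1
Reduce the network between node 0 (A) and node 1 (B) by series/parallel combination:
  Rp1 = R1 ‖ R2 (parallel, both between nodes 0 and 1) = 1/(1/60 + 1/500) = 53.57 Ω
R_eq = 53.57 Ω

Final answer: 53.57 Ω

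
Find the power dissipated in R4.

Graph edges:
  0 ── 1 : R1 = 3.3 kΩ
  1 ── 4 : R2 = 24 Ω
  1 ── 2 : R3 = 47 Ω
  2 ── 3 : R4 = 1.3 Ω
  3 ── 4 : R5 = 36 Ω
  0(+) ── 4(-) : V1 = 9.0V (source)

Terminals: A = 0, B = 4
Nodal analysis, taking node 4 as the 0 V reference.
Source V1 fixes V_0 = 9 V.
KCL at each unknown node (sum of currents leaving = 0; resistances in Ω):
  Node 1: (V_1 - 9)/3300 + (V_1 - 0)/24 + (V_1 - V_2)/47 = 0
  Node 2: (V_2 - V_1)/47 + (V_2 - V_3)/1.3 = 0
  Node 3: (V_3 - V_2)/1.3 + (V_3 - 0)/36 = 0
Collecting terms (coefficients in siemens):
  0.06325·V_1 - 0.02128·V_2 = 0.002727
  0.7905·V_2 - 0.02128·V_1 - 0.7692·V_3 = 0
  0.797·V_3 - 0.7692·V_2 = 0
Solving these 3 simultaneous equations (Gaussian elimination) gives:
  V_1 = 0.05066 V, V_2 = 0.02242 V, V_3 = 0.02164 V
I_R4 = (V_2 - V_3)/R4 = (0.02242 - 0.02164)/1.3 = 0.000601 A
P_R4 = I_R4² × R4 = (0.000601)² × 1.3 = 0.0000004695 W

Final answer: 4.695e-07 W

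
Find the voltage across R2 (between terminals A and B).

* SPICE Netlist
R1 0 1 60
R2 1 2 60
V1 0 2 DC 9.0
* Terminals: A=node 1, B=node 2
R1 and R2 are in series across V1 (node 0 → node 1 → node 2), and the output A–B is taken across R2, so this is a voltage divider.
Series current: I = V1/(R1 + R2) = 9/(60 + 60) = 9/120 = 0.075 A
V_R2 = I × R2 = V1 × R2/(R1 + R2) = 9 × 60/120 = 4.5 V

Final answer: 4.5 V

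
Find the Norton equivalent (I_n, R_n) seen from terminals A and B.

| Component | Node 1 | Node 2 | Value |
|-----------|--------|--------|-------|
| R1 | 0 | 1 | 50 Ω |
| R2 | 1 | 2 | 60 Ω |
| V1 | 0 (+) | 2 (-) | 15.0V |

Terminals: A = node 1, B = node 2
Find the Thévenin equivalent first; then I_n = V_th/R_th and R_n = R_th.
Step 1 — V_th is the open-circuit voltage V_A - V_B (nothing connected across the terminals).
Nodal analysis, taking node 2 as the 0 V reference.
Source V1 fixes V_0 = 15 V.
KCL at each unknown node (sum of currents leaving = 0; resistances in Ω):
  Node 1: (V_1 - 15)/50 + (V_1 - 0)/60 = 0
Collecting terms: 0.03667 × V_1 = 0.3  =>  V_1 = 8.182 V
V_th = V_1 - V_2 = 8.182 - 0 = 8.182 V
Step 2 — R_th: zero the source — replace V1 by a short circuit (node 2 merges into node 0) — and find the resistance seen between A (node 1) and B (node 0).
Reduce the network between node 1 (A) and node 0 (B) by series/parallel combination:
  Rp1 = R1 ‖ R2 (parallel, both between nodes 0 and 1) = 1/(1/50 + 1/60) = 27.27 Ω
R_th = 27.27 Ω
I_n = V_th/R_th = 8.182/27.27 = 0.3 A, and R_n = R_th = 27.27 Ω

Final answer: I_n = 0.3 A, R_n = 27.27 Ω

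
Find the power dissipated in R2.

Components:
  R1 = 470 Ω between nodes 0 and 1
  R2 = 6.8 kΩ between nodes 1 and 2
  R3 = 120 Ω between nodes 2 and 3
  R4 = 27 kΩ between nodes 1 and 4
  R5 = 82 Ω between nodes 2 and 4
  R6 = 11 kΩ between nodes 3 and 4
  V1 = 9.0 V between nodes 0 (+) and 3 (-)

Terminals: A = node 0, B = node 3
Nodal analysis, taking node 3 as the 0 V reference.
Source V1 fixes V_0 = 9 V.
KCL at each unknown node (sum of currents leaving = 0; resistances in Ω):
  Node 1: (V_1 - 9)/470 + (V_1 - V_2)/6800 + (V_1 - V_4)/27000 = 0
  Node 2: (V_2 - V_1)/6800 + (V_2 - 0)/120 + (V_2 - V_4)/82 = 0
  Node 4: (V_4 - V_1)/27000 + (V_4 - V_2)/82 + (V_4 - 0)/11000 = 0
Collecting terms (coefficients in siemens):
  0.002312·V_1 - 0.0001471·V_2 - 0.00003704·V_4 = 0.01915
  0.02068·V_2 - 0.0001471·V_1 - 0.0122·V_4 = 0
  0.01232·V_4 - 0.00003704·V_1 - 0.0122·V_2 = 0
Solving these 3 simultaneous equations (Gaussian elimination) gives:
  V_1 = 8.298 V, V_2 = 0.1771 V, V_4 = 0.2002 V
I_R2 = (V_1 - V_2)/R2 = (8.298 - 0.1771)/6800 = 0.001194 A
P_R2 = I_R2² × R2 = (0.001194)² × 6800 = 0.009698 W

Final answer: 0.009698 W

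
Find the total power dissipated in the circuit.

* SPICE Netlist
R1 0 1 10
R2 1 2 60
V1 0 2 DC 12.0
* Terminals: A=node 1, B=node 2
Nodal analysis, taking node 2 as the 0 V reference.
Source V1 fixes V_0 = 12 V.
KCL at each unknown node (sum of currents leaving = 0; resistances in Ω):
  Node 1: (V_1 - 12)/10 + (V_1 - 0)/60 = 0
Collecting terms: 0.1167 × V_1 = 1.2  =>  V_1 = 10.29 V
Power in each resistor, P = (ΔV)²/R:
  P_R1 = (12 - 10.29)²/10 = 0.2939 W
  P_R2 = (10.29 - 0)²/60 = 1.763 W
P_total = P_R1 + P_R2 = 2.057 W

Final answer: 2.057 W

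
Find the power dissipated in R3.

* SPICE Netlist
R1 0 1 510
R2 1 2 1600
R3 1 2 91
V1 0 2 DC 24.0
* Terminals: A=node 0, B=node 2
Nodal analysis, taking node 2 as the 0 V reference.
Source V1 fixes V_0 = 24 V.
KCL at each unknown node (sum of currents leaving = 0; resistances in Ω):
  Node 1: (V_1 - 24)/510 + (V_1 - 0)/1600 + (V_1 - 0)/91 = 0
Collecting terms: 0.01357 × V_1 = 0.04706  =>  V_1 = 3.467 V
I_R3 = (V_1 - V_2)/R3 = (3.467 - 0)/91 = 0.03809 A
P_R3 = I_R3² × R3 = (0.03809)² × 91 = 0.1321 W

Final answer: 0.1321 W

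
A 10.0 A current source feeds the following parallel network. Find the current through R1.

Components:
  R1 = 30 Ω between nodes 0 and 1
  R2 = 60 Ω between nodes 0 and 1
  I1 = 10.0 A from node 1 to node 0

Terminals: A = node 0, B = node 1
All resistors sit directly between nodes 0 and 1, so they are in parallel and share one voltage V; the full source current 10 A splits among them.
1/R_par = 1/30 + 1/60 = 0.05 S  =>  R_par = 20 Ω
V = I × R_par = 10 × 20 = 200 V
I_R1 = V/R1 = 200/30 = 6.667 A

Final answer: 6.667 A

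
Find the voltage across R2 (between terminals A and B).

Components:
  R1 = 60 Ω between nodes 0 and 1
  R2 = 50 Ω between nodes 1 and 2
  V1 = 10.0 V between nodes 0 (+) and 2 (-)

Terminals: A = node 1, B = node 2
R1 and R2 are in series across V1 (node 0 → node 1 → node 2), and the output A–B is taken across R2, so this is a voltage divider.
Series current: I = V1/(R1 + R2) = 10/(60 + 50) = 10/110 = 0.09091 A
V_R2 = I × R2 = V1 × R2/(R1 + R2) = 10 × 50/110 = 4.545 V

Final answer: 4.545 V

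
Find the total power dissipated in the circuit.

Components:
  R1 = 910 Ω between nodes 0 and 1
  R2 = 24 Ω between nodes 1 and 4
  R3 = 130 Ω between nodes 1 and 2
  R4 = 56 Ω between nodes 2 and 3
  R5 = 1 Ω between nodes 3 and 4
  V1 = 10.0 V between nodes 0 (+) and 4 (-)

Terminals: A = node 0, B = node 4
Nodal analysis, taking node 4 as the 0 V reference.
Source V1 fixes V_0 = 10 V.
KCL at each unknown node (sum of currents leaving = 0; resistances in Ω):
  Node 1: (V_1 - 10)/910 + (V_1 - 0)/24 + (V_1 - V_2)/130 = 0
  Node 2: (V_2 - V_1)/130 + (V_2 - V_3)/56 = 0
  Node 3: (V_3 - V_2)/56 + (V_3 - 0)/1 = 0
Collecting terms (coefficients in siemens):
  0.05046·V_1 - 0.007692·V_2 = 0.01099
  0.02555·V_2 - 0.007692·V_1 - 0.01786·V_3 = 0
  1.018·V_3 - 0.01786·V_2 = 0
Solving these 3 simultaneous equations (Gaussian elimination) gives:
  V_1 = 0.2284 V, V_2 = 0.06962 V, V_3 = 0.001221 V
Power in each resistor, P = (ΔV)²/R:
  P_R1 = (10 - 0.2284)²/910 = 0.1049 W
  P_R2 = (0.2284 - 0)²/24 = 0.002174 W
  P_R3 = (0.2284 - 0.06962)²/130 = 0.0001939 W
  P_R4 = (0.06962 - 0.001221)²/56 = 0.00008354 W
  P_R5 = (0.001221 - 0)²/1 = 0.000001492 W
P_total = P_R1 + P_R2 + P_R3 + P_R4 + P_R5 = 0.1074 W

Final answer: 0.1074 W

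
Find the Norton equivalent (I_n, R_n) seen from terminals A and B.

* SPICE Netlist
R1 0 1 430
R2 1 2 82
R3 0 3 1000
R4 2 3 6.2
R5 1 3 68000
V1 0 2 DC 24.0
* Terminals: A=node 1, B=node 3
Find the Thévenin equivalent first; then I_n = V_th/R_th and R_n = R_th.
Step 1 — V_th is the open-circuit voltage V_A - V_B (nothing connected across the terminals).
Nodal analysis, taking node 2 as the 0 V reference.
Source V1 fixes V_0 = 24 V.
KCL at each unknown node (sum of currents leaving = 0; resistances in Ω):
  Node 1: (V_1 - 24)/430 + (V_1 - 0)/82 + (V_1 - V_3)/68000 = 0
  Node 3: (V_3 - 24)/1000 + (V_3 - 0)/6.2 + (V_3 - V_1)/68000 = 0
Collecting terms (coefficients in siemens):
  0.01454·V_1 - 0.00001471·V_3 = 0.05581
  0.1623·V_3 - 0.00001471·V_1 = 0.024
Determinant D = (0.01454)(0.1623) - (-0.00001471)(-0.00001471) = 0.002359
V_1 = [(0.05581)(0.1623) - (-0.00001471)(0.024)]/D = 3.84 V
V_3 = [(0.01454)(0.024) - (0.05581)(-0.00001471)]/D = 0.1482 V
V_th = V_1 - V_3 = 3.84 - 0.1482 = 3.692 V
Step 2 — R_th: zero the source — replace V1 by a short circuit (node 2 merges into node 0) — and find the resistance seen between A (node 1) and B (node 3).
Reduce the network between node 1 (A) and node 3 (B) by series/parallel combination:
  Rp1 = R1 ‖ R2 (parallel, both between nodes 0 and 1) = 1/(1/430 + 1/82) = 68.87 Ω
  Rp2 = R3 ‖ R4 (parallel, both between nodes 0 and 3) = 1/(1/1000 + 1/6.2) = 6.162 Ω
  Rs1 = Rp1 + Rp2 (series, joined only at node 0) = 68.87 + 6.162 = 75.03 Ω
  Rp3 = R5 ‖ Rs1 (parallel, both between nodes 1 and 3) = 1/(1/68000 + 1/75.03) = 74.95 Ω
R_th = 74.95 Ω
I_n = V_th/R_th = 3.692/74.95 = 0.04926 A, and R_n = R_th = 74.95 Ω

Final answer: I_n = 0.04926 A, R_n = 74.95 Ω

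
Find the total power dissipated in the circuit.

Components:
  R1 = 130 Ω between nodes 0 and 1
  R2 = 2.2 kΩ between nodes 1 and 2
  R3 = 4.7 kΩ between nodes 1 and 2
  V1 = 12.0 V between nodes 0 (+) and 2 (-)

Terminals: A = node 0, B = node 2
Nodal analysis, taking node 2 as the 0 V reference.
Source V1 fixes V_0 = 12 V.
KCL at each unknown node (sum of currents leaving = 0; resistances in Ω):
  Node 1: (V_1 - 12)/130 + (V_1 - 0)/2200 + (V_1 - 0)/4700 = 0
Collecting terms: 0.00836 × V_1 = 0.09231  =>  V_1 = 11.04 V
Power in each resistor, P = (ΔV)²/R:
  P_R1 = (12 - 11.04)²/130 = 0.007058 W
  P_R2 = (11.04 - 0)²/2200 = 0.05542 W
  P_R3 = (11.04 - 0)²/4700 = 0.02594 W
P_total = P_R1 + P_R2 + P_R3 = 0.08842 W

Final answer: 0.08842 W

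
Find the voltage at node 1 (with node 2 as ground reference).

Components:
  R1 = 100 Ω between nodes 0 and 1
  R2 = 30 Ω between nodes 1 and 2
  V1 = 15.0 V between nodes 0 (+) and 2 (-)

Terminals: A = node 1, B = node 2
Nodal analysis, taking node 2 as the 0 V reference.
Source V1 fixes V_0 = 15 V.
KCL at each unknown node (sum of currents leaving = 0; resistances in Ω):
  Node 1: (V_1 - 15)/100 + (V_1 - 0)/30 = 0
Collecting terms: 0.04333 × V_1 = 0.15  =>  V_1 = 3.462 V
The requested potential is V_1 = 3.462 V.

Final answer: V_1 = 3.462 V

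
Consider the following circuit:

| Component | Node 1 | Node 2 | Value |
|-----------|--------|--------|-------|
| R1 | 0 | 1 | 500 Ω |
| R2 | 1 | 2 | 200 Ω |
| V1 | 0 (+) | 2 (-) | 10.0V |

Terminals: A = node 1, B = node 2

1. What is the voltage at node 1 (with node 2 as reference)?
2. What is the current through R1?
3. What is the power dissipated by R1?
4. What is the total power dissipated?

Nodal analysis, taking node 2 as the 0 V reference.
Source V1 fixes V_0 = 10 V.
KCL at each unknown node (sum of currents leaving = 0; resistances in Ω):
  Node 1: (V_1 - 10)/500 + (V_1 - 0)/200 = 0
Collecting terms: 0.007 × V_1 = 0.02  =>  V_1 = 2.857 V
Part 1:
  Read off the nodal solution: V_1 = 2.857 V
Part 2:
  I_R1 = (V_0 - V_1)/R1 = (10 - 2.857)/500 = 0.01429 A
  Magnitude: I_R1 = 0.01429 A
Part 3:
  I_R1 = (V_0 - V_1)/R1 = (10 - 2.857)/500 = 0.01429 A
  P_R1 = I_R1² × R1 = (0.01429)² × 500 = 0.102 W
Part 4:
  Power in each resistor, P = (ΔV)²/R:
    P_R1 = (10 - 2.857)²/500 = 0.102 W
    P_R2 = (2.857 - 0)²/200 = 0.04082 W
  P_total = P_R1 + P_R2 = 0.1429 W

Final answers:
1. V_1 = 2.857 V
2. I_R1 = 0.01429 A
3. P_R1 = 0.102 W
4. P_total = 0.1429 W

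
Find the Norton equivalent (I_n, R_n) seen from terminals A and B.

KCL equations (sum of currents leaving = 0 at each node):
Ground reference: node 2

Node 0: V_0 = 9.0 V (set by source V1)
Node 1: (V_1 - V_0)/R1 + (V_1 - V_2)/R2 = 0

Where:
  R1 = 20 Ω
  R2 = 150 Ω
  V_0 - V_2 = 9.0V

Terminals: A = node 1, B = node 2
Find the Thévenin equivalent first; then I_n = V_th/R_th and R_n = R_th.
Step 1 — V_th is the open-circuit voltage V_A - V_B (nothing connected across the terminals).
Nodal analysis, taking node 2 as the 0 V reference.
Source V1 fixes V_0 = 9 V.
KCL at each unknown node (sum of currents leaving = 0; resistances in Ω):
  Node 1: (V_1 - 9)/20 + (V_1 - 0)/150 = 0
Collecting terms: 0.05667 × V_1 = 0.45  =>  V_1 = 7.941 V
V_th = V_1 - V_2 = 7.941 - 0 = 7.941 V
Step 2 — R_th: zero the source — replace V1 by a short circuit (node 2 merges into node 0) — and find the resistance seen between A (node 1) and B (node 0).
Reduce the network between node 1 (A) and node 0 (B) by series/parallel combination:
  Rp1 = R1 ‖ R2 (parallel, both between nodes 0 and 1) = 1/(1/20 + 1/150) = 17.65 Ω
R_th = 17.65 Ω
I_n = V_th/R_th = 7.941/17.65 = 0.45 A, and R_n = R_th = 17.65 Ω

Final answer: I_n = 0.45 A, R_n = 17.65 Ω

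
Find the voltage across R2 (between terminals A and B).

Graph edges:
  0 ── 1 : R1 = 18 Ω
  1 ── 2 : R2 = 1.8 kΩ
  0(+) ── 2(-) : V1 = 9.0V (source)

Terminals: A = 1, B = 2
R1 and R2 are in series across V1 (node 0 → node 1 → node 2), and the output A–B is taken across R2, so this is a voltage divider.
Series current: I = V1/(R1 + R2) = 9/(18 + 1800) = 9/1818 = 0.00495 A
V_R2 = I × R2 = V1 × R2/(R1 + R2) = 9 × 1800/1818 = 8.911 V

Final answer: 8.911 V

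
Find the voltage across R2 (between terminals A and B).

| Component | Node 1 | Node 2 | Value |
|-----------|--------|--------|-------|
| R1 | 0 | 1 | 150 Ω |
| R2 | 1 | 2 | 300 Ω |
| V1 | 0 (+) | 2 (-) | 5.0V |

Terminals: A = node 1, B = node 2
R1 and R2 are in series across V1 (node 0 → node 1 → node 2), and the output A–B is taken across R2, so this is a voltage divider.
Series current: I = V1/(R1 + R2) = 5/(150 + 300) = 5/450 = 0.01111 A
V_R2 = I × R2 = V1 × R2/(R1 + R2) = 5 × 300/450 = 3.333 V

Final answer: 3.333 V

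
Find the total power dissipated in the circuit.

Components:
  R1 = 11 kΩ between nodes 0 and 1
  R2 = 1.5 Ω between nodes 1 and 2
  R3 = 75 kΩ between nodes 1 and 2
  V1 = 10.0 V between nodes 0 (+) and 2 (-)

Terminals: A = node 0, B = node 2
Nodal analysis, taking node 2 as the 0 V reference.
Source V1 fixes V_0 = 10 V.
KCL at each unknown node (sum of currents leaving = 0; resistances in Ω):
  Node 1: (V_1 - 10)/11000 + (V_1 - 0)/1.5 + (V_1 - 0)/75000 = 0
Collecting terms: 0.6668 × V_1 = 0.0009091  =>  V_1 = 0.001363 V
Power in each resistor, P = (ΔV)²/R:
  P_R1 = (10 - 0.001363)²/11000 = 0.009088 W
  P_R2 = (0.001363 - 0)²/1.5 = 0.000001239 W
  P_R3 = (0.001363 - 0)²/75000 = 0.00000000002479 W
P_total = P_R1 + P_R2 + P_R3 = 0.00909 W

Final answer: 0.00909 W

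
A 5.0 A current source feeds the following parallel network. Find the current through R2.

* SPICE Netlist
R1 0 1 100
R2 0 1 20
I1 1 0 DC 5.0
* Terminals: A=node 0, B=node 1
All resistors sit directly between nodes 0 and 1, so they are in parallel and share one voltage V; the full source current 5 A splits among them.
1/R_par = 1/100 + 1/20 = 0.06 S  =>  R_par = 16.67 Ω
V = I × R_par = 5 × 16.67 = 83.33 V
I_R2 = V/R2 = 83.33/20 = 4.167 A

Final answer: 4.167 A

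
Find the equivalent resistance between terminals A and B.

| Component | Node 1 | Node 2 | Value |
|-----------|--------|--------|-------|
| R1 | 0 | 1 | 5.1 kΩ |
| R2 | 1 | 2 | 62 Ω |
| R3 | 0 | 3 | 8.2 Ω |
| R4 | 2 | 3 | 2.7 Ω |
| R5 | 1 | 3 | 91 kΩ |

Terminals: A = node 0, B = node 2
The network is not a plain series/parallel combination. Inject a 1 A test current into terminal A (node 0) and return it from terminal B (node 2); then R_eq = V_A / (1 A).
Nodal analysis, taking node 2 as the 0 V reference.
Current source I_test pushes 1 A into node 0 and draws it out of node 2.
KCL at each unknown node (sum of currents leaving = 0; resistances in Ω):
  Node 0: (V_0 - V_1)/5100 + (V_0 - V_3)/8.2 - 1 = 0
  Node 1: (V_1 - V_0)/5100 + (V_1 - 0)/62 + (V_1 - V_3)/91000 = 0
  Node 3: (V_3 - V_0)/8.2 + (V_3 - V_1)/91000 + (V_3 - 0)/2.7 = 0
Collecting terms (coefficients in siemens):
  0.1221·V_0 - 0.0001961·V_1 - 0.122·V_3 = 1
  0.01634·V_1 - 0.0001961·V_0 - 0.00001099·V_3 = 0
  0.4923·V_3 - 0.122·V_0 - 0.00001099·V_1 = 0
Solving these 3 simultaneous equations (Gaussian elimination) gives:
  V_0 = 10.88 V, V_1 = 0.1324 V, V_3 = 2.694 V
R_eq = V_0 / 1 A = 10.88 Ω

Final answer: 10.88 Ω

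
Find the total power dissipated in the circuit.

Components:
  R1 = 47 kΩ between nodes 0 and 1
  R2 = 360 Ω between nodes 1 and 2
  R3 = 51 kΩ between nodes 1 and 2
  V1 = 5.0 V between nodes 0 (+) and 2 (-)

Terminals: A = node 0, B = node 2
Nodal analysis, taking node 2 as the 0 V reference.
Source V1 fixes V_0 = 5 V.
KCL at each unknown node (sum of currents leaving = 0; resistances in Ω):
  Node 1: (V_1 - 5)/47000 + (V_1 - 0)/360 + (V_1 - 0)/51000 = 0
Collecting terms: 0.002819 × V_1 = 0.0001064  =>  V_1 = 0.03774 V
Power in each resistor, P = (ΔV)²/R:
  P_R1 = (5 - 0.03774)²/47000 = 0.0005239 W
  P_R2 = (0.03774 - 0)²/360 = 0.000003957 W
  P_R3 = (0.03774 - 0)²/51000 = 0.00000002793 W
P_total = P_R1 + P_R2 + P_R3 = 0.0005279 W

Final answer: 0.0005279 W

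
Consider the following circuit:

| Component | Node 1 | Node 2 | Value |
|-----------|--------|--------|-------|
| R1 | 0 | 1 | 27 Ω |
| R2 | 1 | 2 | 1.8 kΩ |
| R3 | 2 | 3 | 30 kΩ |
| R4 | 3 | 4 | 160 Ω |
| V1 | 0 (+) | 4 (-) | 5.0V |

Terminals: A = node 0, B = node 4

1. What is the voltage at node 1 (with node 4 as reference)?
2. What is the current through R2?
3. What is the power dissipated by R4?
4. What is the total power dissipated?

Nodal analysis, taking node 4 as the 0 V reference.
Source V1 fixes V_0 = 5 V.
KCL at each unknown node (sum of currents leaving = 0; resistances in Ω):
  Node 1: (V_1 - 5)/27 + (V_1 - V_2)/1800 = 0
  Node 2: (V_2 - V_1)/1800 + (V_2 - V_3)/30000 = 0
  Node 3: (V_3 - V_2)/30000 + (V_3 - 0)/160 = 0
Collecting terms (coefficients in siemens):
  0.03759·V_1 - 0.0005556·V_2 = 0.1852
  0.0005889·V_2 - 0.0005556·V_1 - 0.00003333·V_3 = 0
  0.006283·V_3 - 0.00003333·V_2 = 0
Solving these 3 simultaneous equations (Gaussian elimination) gives:
  V_1 = 4.996 V, V_2 = 4.714 V, V_3 = 0.02501 V
Part 1:
  Read off the nodal solution: V_1 = 4.996 V
Part 2:
  I_R2 = (V_1 - V_2)/R2 = (4.996 - 4.714)/1800 = 0.0001563 A
  Magnitude: I_R2 = 0.0001563 A
Part 3:
  I_R4 = (V_3 - V_4)/R4 = (0.02501 - 0)/160 = 0.0001563 A
  P_R4 = I_R4² × R4 = (0.0001563)² × 160 = 0.000003909 W
Part 4:
  Power in each resistor, P = (ΔV)²/R:
    P_R1 = (5 - 4.996)²/27 = 0.0000006597 W
    P_R2 = (4.996 - 4.714)²/1800 = 0.00004398 W
    P_R3 = (4.714 - 0.02501)²/30000 = 0.000733 W
    P_R4 = (0.02501 - 0)²/160 = 0.000003909 W
  P_total = P_R1 + P_R2 + P_R3 + P_R4 = 0.0007816 W

Final answers:
1. V_1 = 4.996 V
2. I_R2 = 0.0001563 A
3. P_R4 = 3.909e-06 W
4. P_total = 0.0007816 W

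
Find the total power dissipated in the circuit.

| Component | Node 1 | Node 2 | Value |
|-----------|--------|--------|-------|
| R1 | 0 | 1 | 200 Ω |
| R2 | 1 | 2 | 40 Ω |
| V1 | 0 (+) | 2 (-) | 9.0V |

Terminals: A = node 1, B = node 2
Nodal analysis, taking node 2 as the 0 V reference.
Source V1 fixes V_0 = 9 V.
KCL at each unknown node (sum of currents leaving = 0; resistances in Ω):
  Node 1: (V_1 - 9)/200 + (V_1 - 0)/40 = 0
Collecting terms: 0.03 × V_1 = 0.045  =>  V_1 = 1.5 V
Power in each resistor, P = (ΔV)²/R:
  P_R1 = (9 - 1.5)²/200 = 0.2812 W
  P_R2 = (1.5 - 0)²/40 = 0.05625 W
P_total = P_R1 + P_R2 = 0.3375 W

Final answer: 0.3375 W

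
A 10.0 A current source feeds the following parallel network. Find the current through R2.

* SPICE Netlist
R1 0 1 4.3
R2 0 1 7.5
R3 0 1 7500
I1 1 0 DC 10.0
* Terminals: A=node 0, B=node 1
All resistors sit directly between nodes 0 and 1, so they are in parallel and share one voltage V; the full source current 10 A splits among them.
1/R_par = 1/4.3 + 1/7.5 + 1/7500 = 0.366 S  =>  R_par = 2.732 Ω
V = I × R_par = 10 × 2.732 = 27.32 V
I_R2 = V/R2 = 27.32/7.5 = 3.643 A

Final answer: 3.643 A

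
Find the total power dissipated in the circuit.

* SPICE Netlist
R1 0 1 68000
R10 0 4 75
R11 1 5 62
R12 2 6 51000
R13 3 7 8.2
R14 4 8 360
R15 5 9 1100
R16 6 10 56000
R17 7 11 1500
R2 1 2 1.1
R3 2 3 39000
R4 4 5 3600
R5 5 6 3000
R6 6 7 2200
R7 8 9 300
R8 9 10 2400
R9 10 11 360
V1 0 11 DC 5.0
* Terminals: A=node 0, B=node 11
Nodal analysis, taking node 11 as the 0 V reference.
Source V1 fixes V_0 = 5 V.
KCL at each unknown node (sum of currents leaving = 0; resistances in Ω):
  Node 1: (V_1 - 5)/68000 + (V_1 - V_2)/1.1 + (V_1 - V_5)/62 = 0
  Node 2: (V_2 - V_1)/1.1 + (V_2 - V_3)/39000 + (V_2 - V_6)/51000 = 0
  Node 3: (V_3 - V_2)/39000 + (V_3 - V_7)/8.2 = 0
  Node 4: (V_4 - V_5)/3600 + (V_4 - 5)/75 + (V_4 - V_8)/360 = 0
  Node 5: (V_5 - V_4)/3600 + (V_5 - V_6)/3000 + (V_5 - V_1)/62 + (V_5 - V_9)/1100 = 0
  Node 6: (V_6 - V_5)/3000 + (V_6 - V_7)/2200 + (V_6 - V_2)/51000 + (V_6 - V_10)/56000 = 0
  Node 7: (V_7 - V_6)/2200 + (V_7 - V_3)/8.2 + (V_7 - 0)/1500 = 0
  Node 8: (V_8 - V_9)/300 + (V_8 - V_4)/360 = 0
  Node 9: (V_9 - V_8)/300 + (V_9 - V_10)/2400 + (V_9 - V_5)/1100 = 0
  Node 10: (V_10 - V_9)/2400 + (V_10 - 0)/360 + (V_10 - V_6)/56000 = 0
Collecting terms (coefficients in siemens):
  0.9252·V_1 - 0.9091·V_2 - 0.01613·V_5 = 0.00007353
  0.9091·V_2 - 0.9091·V_1 - 0.00002564·V_3 - 0.00001961·V_6 = 0
  0.122·V_3 - 0.00002564·V_2 - 0.122·V_7 = 0
  0.01639·V_4 - 0.0002778·V_5 - 0.002778·V_8 = 0.06667
  0.01765·V_5 - 0.01613·V_1 - 0.0002778·V_4 - 0.0003333·V_6 - 0.0009091·V_9 = 0
  0.0008253·V_6 - 0.00001961·V_2 - 0.0003333·V_5 - 0.0004545·V_7 - 0.00001786·V_10 = 0
  0.1231·V_7 - 0.122·V_3 - 0.0004545·V_6 = 0
  0.006111·V_8 - 0.002778·V_4 - 0.003333·V_9 = 0
  0.004659·V_9 - 0.0009091·V_5 - 0.003333·V_8 - 0.0004167·V_10 = 0
  0.003212·V_10 - 0.00001786·V_6 - 0.0004167·V_9 = 0
Solving these 10 simultaneous equations (Gaussian elimination) gives:
  V_1 = 3.543 V, V_2 = 3.543 V, V_3 = 0.8765 V, V_4 = 4.853 V
  V_5 = 3.548 V, V_6 = 2.01 V, V_7 = 0.876 V, V_8 = 4.277 V
  V_9 = 3.797 V, V_10 = 0.5037 V
Power in each resistor, P = (ΔV)²/R:
  P_R1 = (5 - 3.543)²/68000 = 0.00003122 W
  P_R2 = (3.543 - 3.543)²/1.1 = 0.00000001065 W
  P_R3 = (3.543 - 0.8765)²/39000 = 0.0001823 W
  P_R4 = (4.853 - 3.548)²/3600 = 0.0004732 W
  P_R5 = (3.548 - 2.01)²/3000 = 0.0007879 W
  P_R6 = (2.01 - 0.876)²/2200 = 0.0005849 W
  P_R7 = (4.277 - 3.797)²/300 = 0.0007673 W
  P_R8 = (3.797 - 0.5037)²/2400 = 0.00452 W
  P_R9 = (0.5037 - 0)²/360 = 0.0007048 W
  P_R10 = (5 - 4.853)²/75 = 0.0002886 W
  P_R11 = (3.543 - 3.548)²/62 = 0.0000003675 W
  P_R12 = (3.543 - 2.01)²/51000 = 0.00004605 W
  P_R13 = (0.8765 - 0.876)²/8.2 = 0.00000003833 W
  P_R14 = (4.853 - 4.277)²/360 = 0.0009208 W
  P_R15 = (3.548 - 3.797)²/1100 = 0.00005664 W
  P_R16 = (2.01 - 0.5037)²/56000 = 0.00004053 W
  P_R17 = (0.876 - 0)²/1500 = 0.0005116 W
P_total = P_R1 + P_R2 + P_R3 + P_R4 + P_R5 + P_R6 + P_R7 + P_R8 + P_R9 + P_R10 + P_R11 + P_R12 + P_R13 + P_R14 + P_R15 + P_R16 + P_R17 = 0.009916 W

Final answer: 0.009916 W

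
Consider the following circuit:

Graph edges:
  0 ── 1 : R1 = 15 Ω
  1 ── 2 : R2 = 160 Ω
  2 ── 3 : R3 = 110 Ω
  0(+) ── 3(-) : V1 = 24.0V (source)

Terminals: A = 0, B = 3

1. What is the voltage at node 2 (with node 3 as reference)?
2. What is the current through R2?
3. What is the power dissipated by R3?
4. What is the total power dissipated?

Nodal analysis, taking node 3 as the 0 V reference.
Source V1 fixes V_0 = 24 V.
KCL at each unknown node (sum of currents leaving = 0; resistances in Ω):
  Node 1: (V_1 - 24)/15 + (V_1 - V_2)/160 = 0
  Node 2: (V_2 - V_1)/160 + (V_2 - 0)/110 = 0
Collecting terms (coefficients in siemens):
  0.07292·V_1 - 0.00625·V_2 = 1.6
  0.01534·V_2 - 0.00625·V_1 = 0
Determinant D = (0.07292)(0.01534) - (-0.00625)(-0.00625) = 0.00108
V_1 = [(1.6)(0.01534) - (-0.00625)(0)]/D = 22.74 V
V_2 = [(0.07292)(0) - (1.6)(-0.00625)]/D = 9.263 V
Part 1:
  Read off the nodal solution: V_2 = 9.263 V
Part 2:
  I_R2 = (V_1 - V_2)/R2 = (22.74 - 9.263)/160 = 0.08421 A
  Magnitude: I_R2 = 0.08421 A
Part 3:
  I_R3 = (V_2 - V_3)/R3 = (9.263 - 0)/110 = 0.08421 A
  P_R3 = I_R3² × R3 = (0.08421)² × 110 = 0.7801 W
Part 4:
  Power in each resistor, P = (ΔV)²/R:
    P_R1 = (24 - 22.74)²/15 = 0.1064 W
    P_R2 = (22.74 - 9.263)²/160 = 1.135 W
    P_R3 = (9.263 - 0)²/110 = 0.7801 W
  P_total = P_R1 + P_R2 + P_R3 = 2.021 W

Final answers:
1. V_2 = 9.263 V
2. I_R2 = 0.08421 A
3. P_R3 = 0.7801 W
4. P_total = 2.021 W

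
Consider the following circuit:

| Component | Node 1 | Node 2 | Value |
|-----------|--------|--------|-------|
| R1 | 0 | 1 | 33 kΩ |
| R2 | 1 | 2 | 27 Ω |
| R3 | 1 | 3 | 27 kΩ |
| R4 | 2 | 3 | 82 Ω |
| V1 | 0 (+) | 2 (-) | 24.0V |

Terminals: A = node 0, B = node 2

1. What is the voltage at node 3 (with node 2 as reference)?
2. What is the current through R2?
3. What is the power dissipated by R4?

Nodal analysis, taking node 2 as the 0 V reference.
Source V1 fixes V_0 = 24 V.
KCL at each unknown node (sum of currents leaving = 0; resistances in Ω):
  Node 1: (V_1 - 24)/33000 + (V_1 - 0)/27 + (V_1 - V_3)/27000 = 0
  Node 3: (V_3 - V_1)/27000 + (V_3 - 0)/82 = 0
Collecting terms (coefficients in siemens):
  0.0371·V_1 - 0.00003704·V_3 = 0.0007273
  0.01223·V_3 - 0.00003704·V_1 = 0
Determinant D = (0.0371)(0.01223) - (-0.00003704)(-0.00003704) = 0.0004539
V_1 = [(0.0007273)(0.01223) - (-0.00003704)(0)]/D = 0.0196 V
V_3 = [(0.0371)(0) - (0.0007273)(-0.00003704)]/D = 0.00005935 V
Part 1:
  Read off the nodal solution: V_3 = 0.00005935 V
Part 2:
  I_R2 = (V_1 - V_2)/R2 = (0.0196 - 0)/27 = 0.000726 A
  Magnitude: I_R2 = 0.000726 A
Part 3:
  I_R4 = (V_2 - V_3)/R4 = (0 - 0.00005935)/82 = -0.0000007238 A
  P_R4 = I_R4² × R4 = (-0.0000007238)² × 82 = 0.00000000004295 W

Final answers:
1. V_3 = 5.935e-05 V
2. I_R2 = 0.000726 A
3. P_R4 = 4.295e-11 W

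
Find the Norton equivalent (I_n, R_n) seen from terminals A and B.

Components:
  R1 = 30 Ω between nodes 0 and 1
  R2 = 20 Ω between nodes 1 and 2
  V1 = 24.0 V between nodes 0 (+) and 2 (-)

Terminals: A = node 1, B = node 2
Find the Thévenin equivalent first; then I_n = V_th/R_th and R_n = R_th.
Step 1 — V_th is the open-circuit voltage V_A - V_B (nothing connected across the terminals).
Nodal analysis, taking node 2 as the 0 V reference.
Source V1 fixes V_0 = 24 V.
KCL at each unknown node (sum of currents leaving = 0; resistances in Ω):
  Node 1: (V_1 - 24)/30 + (V_1 - 0)/20 = 0
Collecting terms: 0.08333 × V_1 = 0.8  =>  V_1 = 9.6 V
V_th = V_1 - V_2 = 9.6 - 0 = 9.6 V
Step 2 — R_th: zero the source — replace V1 by a short circuit (node 2 merges into node 0) — and find the resistance seen between A (node 1) and B (node 0).
Reduce the network between node 1 (A) and node 0 (B) by series/parallel combination:
  Rp1 = R1 ‖ R2 (parallel, both between nodes 0 and 1) = 1/(1/30 + 1/20) = 12 Ω
R_th = 12 Ω
I_n = V_th/R_th = 9.6/12 = 0.8 A, and R_n = R_th = 12 Ω

Final answer: I_n = 0.8 A, R_n = 12 Ω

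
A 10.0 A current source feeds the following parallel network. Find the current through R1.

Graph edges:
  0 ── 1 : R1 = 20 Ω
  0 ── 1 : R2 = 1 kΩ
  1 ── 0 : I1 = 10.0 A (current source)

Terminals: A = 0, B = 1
All resistors sit directly between nodes 0 and 1, so they are in parallel and share one voltage V; the full source current 10 A splits among them.
1/R_par = 1/20 + 1/1000 = 0.051 S  =>  R_par = 19.61 Ω
V = I × R_par = 10 × 19.61 = 196.1 V
I_R1 = V/R1 = 196.1/20 = 9.804 A

Final answer: 9.804 A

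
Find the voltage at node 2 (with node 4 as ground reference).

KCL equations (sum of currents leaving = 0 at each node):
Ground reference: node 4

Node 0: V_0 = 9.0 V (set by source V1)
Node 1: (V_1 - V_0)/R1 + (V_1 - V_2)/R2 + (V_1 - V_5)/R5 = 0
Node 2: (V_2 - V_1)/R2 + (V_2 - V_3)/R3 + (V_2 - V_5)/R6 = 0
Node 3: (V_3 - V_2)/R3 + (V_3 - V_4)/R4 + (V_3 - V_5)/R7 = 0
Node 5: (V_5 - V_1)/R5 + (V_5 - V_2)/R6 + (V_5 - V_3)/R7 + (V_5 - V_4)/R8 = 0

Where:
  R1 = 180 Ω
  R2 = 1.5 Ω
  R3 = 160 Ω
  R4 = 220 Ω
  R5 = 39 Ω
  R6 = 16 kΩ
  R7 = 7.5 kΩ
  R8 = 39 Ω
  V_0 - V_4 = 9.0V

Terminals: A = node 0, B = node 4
Nodal analysis, taking node 4 as the 0 V reference.
Source V1 fixes V_0 = 9 V.
KCL at each unknown node (sum of currents leaving = 0; resistances in Ω):
  Node 1: (V_1 - 9)/180 + (V_1 - V_2)/1.5 + (V_1 - V_5)/39 = 0
  Node 2: (V_2 - V_1)/1.5 + (V_2 - V_3)/160 + (V_2 - V_5)/16000 = 0
  Node 3: (V_3 - V_2)/160 + (V_3 - 0)/220 + (V_3 - V_5)/7500 = 0
  Node 5: (V_5 - V_1)/39 + (V_5 - V_2)/16000 + (V_5 - V_3)/7500 + (V_5 - 0)/39 = 0
Collecting terms (coefficients in siemens):
  0.6979·V_1 - 0.6667·V_2 - 0.02564·V_5 = 0.05
  0.673·V_2 - 0.6667·V_1 - 0.00625·V_3 - 0.0000625·V_5 = 0
  0.01093·V_3 - 0.00625·V_2 - 0.0001333·V_5 = 0
  0.05148·V_5 - 0.02564·V_1 - 0.0000625·V_2 - 0.0001333·V_3 = 0
Solving these 4 simultaneous equations (Gaussian elimination) gives:
  V_1 = 2.379 V, V_2 = 2.37 V, V_3 = 1.37 V, V_5 = 1.192 V
The requested potential is V_2 = 2.37 V.

Final answer: V_2 = 2.37 V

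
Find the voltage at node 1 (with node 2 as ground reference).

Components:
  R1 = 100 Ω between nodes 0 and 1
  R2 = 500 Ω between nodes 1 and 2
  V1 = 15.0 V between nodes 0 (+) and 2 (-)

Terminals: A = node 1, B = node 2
Nodal analysis, taking node 2 as the 0 V reference.
Source V1 fixes V_0 = 15 V.
KCL at each unknown node (sum of currents leaving = 0; resistances in Ω):
  Node 1: (V_1 - 15)/100 + (V_1 - 0)/500 = 0
Collecting terms: 0.012 × V_1 = 0.15  =>  V_1 = 12.5 V
The requested potential is V_1 = 12.5 V.

Final answer: V_1 = 12.5 V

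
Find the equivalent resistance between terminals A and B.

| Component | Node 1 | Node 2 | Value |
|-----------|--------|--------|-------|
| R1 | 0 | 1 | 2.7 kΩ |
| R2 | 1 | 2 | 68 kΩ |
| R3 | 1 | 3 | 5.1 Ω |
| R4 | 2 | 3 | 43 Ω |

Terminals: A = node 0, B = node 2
Reduce the network between node 0 (A) and node 2 (B) by series/parallel combination:
  Rs1 = R3 + R4 (series, joined only at node 3) = 5.1 + 43 = 48.1 Ω
  Rp1 = R2 ‖ Rs1 (parallel, both between nodes 1 and 2) = 1/(1/68000 + 1/48.1) = 48.07 Ω
  Rs2 = R1 + Rp1 (series, joined only at node 1) = 2700 + 48.07 = 2748 Ω
R_eq = 2.748 kΩ

Final answer: 2.748 kΩ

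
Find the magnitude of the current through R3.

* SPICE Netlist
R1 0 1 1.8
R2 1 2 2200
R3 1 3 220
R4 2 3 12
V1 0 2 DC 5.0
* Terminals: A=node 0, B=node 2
Nodal analysis, taking node 2 as the 0 V reference.
Source V1 fixes V_0 = 5 V.
KCL at each unknown node (sum of currents leaving = 0; resistances in Ω):
  Node 1: (V_1 - 5)/1.8 + (V_1 - 0)/2200 + (V_1 - V_3)/220 = 0
  Node 3: (V_3 - V_1)/220 + (V_3 - 0)/12 = 0
Collecting terms (coefficients in siemens):
  0.5606·V_1 - 0.004545·V_3 = 2.778
  0.08788·V_3 - 0.004545·V_1 = 0
Determinant D = (0.5606)(0.08788) - (-0.004545)(-0.004545) = 0.04924
V_1 = [(2.778)(0.08788) - (-0.004545)(0)]/D = 4.957 V
V_3 = [(0.5606)(0) - (2.778)(-0.004545)]/D = 0.2564 V
I_R3 = (V_1 - V_3)/R3 = (4.957 - 0.2564)/220 = 0.02137 A
|I_R3| = 0.02137 A

Final answer: |I_R3| = 0.02137 A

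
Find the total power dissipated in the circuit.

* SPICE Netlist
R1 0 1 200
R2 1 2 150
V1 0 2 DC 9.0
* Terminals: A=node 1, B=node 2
Nodal analysis, taking node 2 as the 0 V reference.
Source V1 fixes V_0 = 9 V.
KCL at each unknown node (sum of currents leaving = 0; resistances in Ω):
  Node 1: (V_1 - 9)/200 + (V_1 - 0)/150 = 0
Collecting terms: 0.01167 × V_1 = 0.045  =>  V_1 = 3.857 V
Power in each resistor, P = (ΔV)²/R:
  P_R1 = (9 - 3.857)²/200 = 0.1322 W
  P_R2 = (3.857 - 0)²/150 = 0.09918 W
P_total = P_R1 + P_R2 = 0.2314 W

Final answer: 0.2314 W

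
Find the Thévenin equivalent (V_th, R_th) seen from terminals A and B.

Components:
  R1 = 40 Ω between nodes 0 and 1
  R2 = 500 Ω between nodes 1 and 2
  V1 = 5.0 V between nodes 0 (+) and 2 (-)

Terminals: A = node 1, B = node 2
Step 1 — V_th is the open-circuit voltage V_A - V_B (nothing connected across the terminals).
Nodal analysis, taking node 2 as the 0 V reference.
Source V1 fixes V_0 = 5 V.
KCL at each unknown node (sum of currents leaving = 0; resistances in Ω):
  Node 1: (V_1 - 5)/40 + (V_1 - 0)/500 = 0
Collecting terms: 0.027 × V_1 = 0.125  =>  V_1 = 4.63 V
V_th = V_1 - V_2 = 4.63 - 0 = 4.63 V
Step 2 — R_th: zero the source — replace V1 by a short circuit (node 2 merges into node 0) — and find the resistance seen between A (node 1) and B (node 0).
Reduce the network between node 1 (A) and node 0 (B) by series/parallel combination:
  Rp1 = R1 ‖ R2 (parallel, both between nodes 0 and 1) = 1/(1/40 + 1/500) = 37.04 Ω
R_th = 37.04 Ω

Final answer: V_th = 4.63 V, R_th = 37.04 Ω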